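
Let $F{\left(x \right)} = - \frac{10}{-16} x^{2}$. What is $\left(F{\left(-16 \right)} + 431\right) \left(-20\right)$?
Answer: $-11820$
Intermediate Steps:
$F{\left(x \right)} = \frac{5 x^{2}}{8}$ ($F{\left(x \right)} = \left(-10\right) \left(- \frac{1}{16}\right) x^{2} = \frac{5 x^{2}}{8}$)
$\left(F{\left(-16 \right)} + 431\right) \left(-20\right) = \left(\frac{5 \left(-16\right)^{2}}{8} + 431\right) \left(-20\right) = \left(\frac{5}{8} \cdot 256 + 431\right) \left(-20\right) = \left(160 + 431\right) \left(-20\right) = 591 \left(-20\right) = -11820$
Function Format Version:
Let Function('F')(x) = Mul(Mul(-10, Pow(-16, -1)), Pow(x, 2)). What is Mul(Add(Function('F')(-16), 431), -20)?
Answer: -11820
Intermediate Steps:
Function('F')(x) = Mul(Rational(5, 8), Pow(x, 2)) (Function('F')(x) = Mul(Mul(-10, Rational(-1, 16)), Pow(x, 2)) = Mul(Rational(5, 8), Pow(x, 2)))
Mul(Add(Function('F')(-16), 431), -20) = Mul(Add(Mul(Rational(5, 8), Pow(-16, 2)), 431), -20) = Mul(Add(Mul(Rational(5, 8), 256), 431), -20) = Mul(Add(160, 431), -20) = Mul(591, -20) = -11820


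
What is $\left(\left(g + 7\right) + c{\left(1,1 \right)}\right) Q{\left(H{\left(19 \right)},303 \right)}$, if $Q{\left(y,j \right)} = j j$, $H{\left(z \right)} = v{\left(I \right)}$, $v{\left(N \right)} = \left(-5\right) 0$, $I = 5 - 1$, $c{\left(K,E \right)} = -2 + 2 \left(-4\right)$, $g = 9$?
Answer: $550854$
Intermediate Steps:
$c{\left(K,E \right)} = -10$ ($c{\left(K,E \right)} = -2 - 8 = -10$)
$I = 4$
$v{\left(N \right)} = 0$
$H{\left(z \right)} = 0$
$Q{\left(y,j \right)} = j^{2}$
$\left(\left(g + 7\right) + c{\left(1,1 \right)}\right) Q{\left(H{\left(19 \right)},303 \right)} = \left(\left(9 + 7\right) - 10\right) 303^{2} = \left(16 - 10\right) 91809 = 6 \cdot 91809 = 550854$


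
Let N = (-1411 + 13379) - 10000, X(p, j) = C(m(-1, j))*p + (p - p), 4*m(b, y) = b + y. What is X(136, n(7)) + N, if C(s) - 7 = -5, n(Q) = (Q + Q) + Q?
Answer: 2240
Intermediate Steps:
n(Q) = 3*Q (n(Q) = 2*Q + Q = 3*Q)
m(b, y) = b/4 + y/4 (m(b, y) = (b + y)/4 = b/4 + y/4)
C(s) = 2 (C(s) = 7 - 5 = 2)
X(p, j) = 2*p (X(p, j) = 2*p + (p - p) = 2*p + 0 = 2*p)
N = 1968 (N = 11968 - 10000 = 1968)
X(136, n(7)) + N = 2*136 + 1968 = 272 + 1968 = 2240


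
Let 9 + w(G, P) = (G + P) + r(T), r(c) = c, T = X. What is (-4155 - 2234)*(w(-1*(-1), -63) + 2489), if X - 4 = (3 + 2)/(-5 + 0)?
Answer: -15467769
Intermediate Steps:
X = 3 (X = 4 + (3 + 2)/(-5 + 0) = 4 + 5/(-5) = 4 + 5*(-⅕) = 4 - 1 = 3)
T = 3
w(G, P) = -6 + G + P (w(G, P) = -9 + ((G + P) + 3) = -9 + (3 + G + P) = -6 + G + P)
(-4155 - 2234)*(w(-1*(-1), -63) + 2489) = (-4155 - 2234)*((-6 - 1*(-1) - 63) + 2489) = -6389*((-6 + 1 - 63) + 2489) = -6389*(-68 + 2489) = -6389*2421 = -15467769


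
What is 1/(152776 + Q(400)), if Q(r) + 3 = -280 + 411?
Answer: 1/152904 ≈ 6.5401e-6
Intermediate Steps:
Q(r) = 128 (Q(r) = -3 + (-280 + 411) = -3 + 131 = 128)
1/(152776 + Q(400)) = 1/(152776 + 128) = 1/152904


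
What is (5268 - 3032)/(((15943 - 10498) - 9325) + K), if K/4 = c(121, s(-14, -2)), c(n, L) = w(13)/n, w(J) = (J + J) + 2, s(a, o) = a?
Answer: -67639/117342 ≈ -0.57643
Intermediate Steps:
w(J) = 2 + 2*J (w(J) = 2*J + 2 = 2 + 2*J)
c(n, L) = 28/n (c(n, L) = (2 + 2*13)/n = (2 + 26)/n = 28/n)
K = 112/121 (K = 4*(28/121) = 112/121 ≈ 0.92562)
(5268 - 3032)/(((15943 - 10498) - 9325) + K) = (5268 - 3032)/(((15943 - 10498) - 9325) + 112/121) = 2236/((5445 - 9325) + 112/121) = 2236/(-3880 + 112/121) = 2236/(-469368/121) = 2236*(-121/469368) = -67639/117342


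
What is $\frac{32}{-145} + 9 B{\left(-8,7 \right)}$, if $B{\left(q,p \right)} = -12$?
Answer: $- \frac{15692}{145} \approx -108.22$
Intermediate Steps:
$\frac{32}{-145} + 9 B{\left(-8,7 \right)} = \frac{32}{-145} + 9 \left(-12\right) = 32 \left(- \frac{1}{145}\right) - 108 = - \frac{32}{145} - 108 = - \frac{15692}{145}$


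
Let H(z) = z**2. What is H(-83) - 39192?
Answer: -32303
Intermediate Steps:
H(-83) - 39192 = (-83)**2 - 39192 = 6889 - 39192 = -32303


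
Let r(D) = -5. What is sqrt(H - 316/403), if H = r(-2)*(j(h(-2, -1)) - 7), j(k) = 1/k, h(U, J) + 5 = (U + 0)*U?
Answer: 6*sqrt(176917)/403 ≈ 6.2623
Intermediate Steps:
h(U, J) = -5 + U**2 (h(U, J) = -5 + (U + 0)*U = -5 + U*U = -5 + U**2)
H = 40 (H = -5*(1/(-5 + (-2)**2) - 7) = -5*(1/(-5 + 4) - 7) = -5*(1/(-1) - 7) = -5*(-1 - 7) = -5*(-8) = 40)
sqrt(H - 316/403) = sqrt(40 - 316/403) = sqrt(15804/403) = 6*sqrt(176917)/403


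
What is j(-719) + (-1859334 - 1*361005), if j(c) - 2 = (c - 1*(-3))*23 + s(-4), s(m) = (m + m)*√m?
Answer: -2236805 - 16*I ≈ -2.2368e+6 - 16.0*I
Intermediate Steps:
s(m) = 2*m^(3/2) (s(m) = (2*m)*√m = 2*m^(3/2))
j(c) = 71 - 16*I + 23*c (j(c) = 2 + ((c - 1*(-3))*23 + 2*(-4)^(3/2)) = 2 + ((c + 3)*23 + 2*(-8*I)) = 2 + ((3 + c)*23 - 16*I) = 2 + ((69 + 23*c) - 16*I) = 2 + (69 - 16*I + 23*c) = 71 - 16*I + 23*c)
j(-719) + (-1859334 - 1*361005) = (71 - 16*I + 23*(-719)) + (-1859334 - 1*361005) = (71 - 16*I - 16537) + (-1859334 - 361005) = (-16466 - 16*I) - 2220339 = -2236805 - 16*I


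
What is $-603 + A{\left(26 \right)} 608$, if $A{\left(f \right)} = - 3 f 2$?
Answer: $-95451$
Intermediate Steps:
$A{\left(f \right)} = - 6 f$
$-603 + A{\left(26 \right)} 608 = -603 + \left(-6\right) 26 \cdot 608 = -603 - 94848 = -95451$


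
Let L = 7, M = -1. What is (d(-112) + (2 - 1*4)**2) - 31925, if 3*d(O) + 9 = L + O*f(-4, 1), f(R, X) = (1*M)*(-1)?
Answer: -31959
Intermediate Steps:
f(R, X) = 1 (f(R, X) = (1*(-1))*(-1) = -1*(-1) = 1)
d(O) = -2/3 + O/3 (d(O) = -3 + (7 + O*1)/3 = -3 + (7 + O)/3 = -3 + (7/3 + O/3) = -2/3 + O/3)
(d(-112) + (2 - 1*4)**2) - 31925 = ((-2/3 + (1/3)*(-112)) + (2 - 1*4)**2) - 31925 = ((-2/3 - 112/3) + (2 - 4)**2) - 31925 = (-38 + (-2)**2) - 31925 = (-38 + 4) - 31925 = -34 - 31925 = -31959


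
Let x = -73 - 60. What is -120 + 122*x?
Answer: -16346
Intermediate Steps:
x = -133
-120 + 122*x = -120 + 122*(-133) = -120 - 16226 = -16346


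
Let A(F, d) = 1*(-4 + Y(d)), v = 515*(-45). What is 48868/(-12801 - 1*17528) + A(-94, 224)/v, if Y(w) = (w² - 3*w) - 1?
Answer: -2633771071/702874575 ≈ -3.7471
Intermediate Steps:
Y(w) = -1 + w² - 3*w
v = -23175
A(F, d) = -5 + d² - 3*d (A(F, d) = 1*(-4 + (-1 + d² - 3*d)) = 1*(-5 + d² - 3*d) = -5 + d² - 3*d)
48868/(-12801 - 1*17528) + A(-94, 224)/v = 48868/(-12801 - 1*17528) + (-5 + 224² - 3*224)/(-23175) = 48868/(-12801 - 17528) + (-5 + 50176 - 672)*(-1/23175) = 48868/(-30329) + 49499*(-1/23175) = 48868*(-1/30329) - 49499/23175 = -48868/30329 - 49499/23175 = -2633771071/702874575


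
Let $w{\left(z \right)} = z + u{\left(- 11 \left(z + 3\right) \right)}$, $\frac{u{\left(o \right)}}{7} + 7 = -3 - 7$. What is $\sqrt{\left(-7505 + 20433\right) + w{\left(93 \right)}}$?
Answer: $\sqrt{12902} \approx 113.59$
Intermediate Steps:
$u{\left(o \right)} = -119$ ($u{\left(o \right)} = -49 + 7 \left(-3 - 7\right) = -49 + 7 \left(-10\right) = -49 - 70 = -119$)
$w{\left(z \right)} = -119 + z$ ($w{\left(z \right)} = z - 119 = -119 + z$)
$\sqrt{\left(-7505 + 20433\right) + w{\left(93 \right)}} = \sqrt{\left(-7505 + 20433\right) + \left(-119 + 93\right)} = \sqrt{12928 - 26} = \sqrt{12902}$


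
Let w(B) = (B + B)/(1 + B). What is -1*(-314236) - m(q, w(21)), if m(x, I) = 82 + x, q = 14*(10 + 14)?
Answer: 313818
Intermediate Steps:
w(B) = 2*B/(1 + B) (w(B) = (2*B)/(1 + B) = 2*B/(1 + B))
q = 336 (q = 14*24 = 336)
-1*(-314236) - m(q, w(21)) = -1*(-314236) - (82 + 336) = 314236 - 1*418 = 314236 - 418 = 313818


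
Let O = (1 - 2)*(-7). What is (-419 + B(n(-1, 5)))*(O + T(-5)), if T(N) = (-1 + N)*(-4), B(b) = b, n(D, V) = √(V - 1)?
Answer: -12927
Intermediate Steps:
n(D, V) = √(-1 + V)
T(N) = 4 - 4*N
O = 7 (O = -1*(-7) = 7)
(-419 + B(n(-1, 5)))*(O + T(-5)) = (-419 + √(-1 + 5))*(7 + (4 - 4*(-5))) = (-419 + √4)*(7 + (4 + 20)) = (-419 + 2)*(7 + 24) = -417*31 = -12927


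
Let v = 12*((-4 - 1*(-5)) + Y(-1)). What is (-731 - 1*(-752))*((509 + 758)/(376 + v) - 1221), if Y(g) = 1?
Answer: -10229793/400 ≈ -25574.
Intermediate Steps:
v = 24 (v = 12*((-4 - 1*(-5)) + 1) = 12*((-4 + 5) + 1) = 12*(1 + 1) = 12*2 = 24)
(-731 - 1*(-752))*((509 + 758)/(376 + v) - 1221) = (-731 - 1*(-752))*((509 + 758)/(376 + 24) - 1221) = (-731 + 752)*(1267/400 - 1221) = 21*(1267*(1/400) - 1221) = 21*(1267/400 - 1221) = 21*(-487133/400) = -10229793/400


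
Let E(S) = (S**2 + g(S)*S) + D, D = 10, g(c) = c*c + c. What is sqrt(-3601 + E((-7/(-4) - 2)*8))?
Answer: 3*I*sqrt(399) ≈ 59.925*I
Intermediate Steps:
g(c) = c + c**2 (g(c) = c**2 + c = c + c**2)
E(S) = 10 + S**2 + S**2*(1 + S) (E(S) = (S**2 + (S*(1 + S))*S) + 10 = (S**2 + S**2*(1 + S)) + 10 = 10 + S**2 + S**2*(1 + S))
sqrt(-3601 + E((-7/(-4) - 2)*8)) = sqrt(-3601 + (10 + ((-7/(-4) - 2)*8)**3 + 2*((-7/(-4) - 2)*8)**2)) = sqrt(-3601 + (10 + ((-7*(-1/4) - 2)*8)**3 + 2*((-7*(-1/4) - 2)*8)**2)) = sqrt(-3601 + (10 + ((7/4 - 2)*8)**3 + 2*((7/4 - 2)*8)**2)) = sqrt(-3601 + (10 + (-1/4*8)**3 + 2*(-1/4*8)**2)) = sqrt(-3601 + (10 + (-2)**3 + 2*(-2)**2)) = sqrt(-3601 + (10 - 8 + 2*4)) = sqrt(-3601 + (10 - 8 + 8)) = sqrt(-3601 + 10) = sqrt(-3591) = 3*I*sqrt(399)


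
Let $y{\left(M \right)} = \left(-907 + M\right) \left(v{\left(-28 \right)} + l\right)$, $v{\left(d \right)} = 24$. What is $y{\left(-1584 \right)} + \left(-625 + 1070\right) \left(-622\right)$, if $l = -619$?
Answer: $1205355$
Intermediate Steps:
$y{\left(M \right)} = 539665 - 595 M$ ($y{\left(M \right)} = \left(-907 + M\right) \left(24 - 619\right) = \left(-907 + M\right) \left(-595\right) = 539665 - 595 M$)
$y{\left(-1584 \right)} + \left(-625 + 1070\right) \left(-622\right) = \left(539665 - -942480\right) + \left(-625 + 1070\right) \left(-622\right) = \left(539665 + 942480\right) + 445 \left(-622\right) = 1482145 - 276790 = 1205355$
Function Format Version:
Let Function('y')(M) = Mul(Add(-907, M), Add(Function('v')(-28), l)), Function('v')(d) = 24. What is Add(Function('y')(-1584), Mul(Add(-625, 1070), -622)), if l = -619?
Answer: 1205355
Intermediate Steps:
Function('y')(M) = Add(539665, Mul(-595, M)) (Function('y')(M) = Mul(Add(-907, M), Add(24, -619)) = Mul(Add(-907, M), -595) = Add(539665, Mul(-595, M)))
Add(Function('y')(-1584), Mul(Add(-625, 1070), -622)) = Add(Add(539665, Mul(-595, -1584)), Mul(Add(-625, 1070), -622)) = Add(Add(539665, 942480), Mul(445, -622)) = Add(1482145, -276790) = 1205355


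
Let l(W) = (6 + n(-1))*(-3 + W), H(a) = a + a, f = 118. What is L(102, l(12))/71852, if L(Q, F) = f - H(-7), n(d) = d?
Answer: 3/1633 ≈ 0.0018371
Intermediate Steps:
H(a) = 2*a
l(W) = -15 + 5*W (l(W) = (6 - 1)*(-3 + W) = 5*(-3 + W) = -15 + 5*W)
L(Q, F) = 132 (L(Q, F) = 118 - 2*(-7) = 118 - 1*(-14) = 118 + 14 = 132)
L(102, l(12))/71852 = 132/71852 = 132*(1/71852) = 3/1633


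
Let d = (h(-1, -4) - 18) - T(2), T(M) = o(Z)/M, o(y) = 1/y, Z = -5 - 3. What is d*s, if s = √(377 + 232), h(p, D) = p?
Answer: -303*√609/16 ≈ -467.34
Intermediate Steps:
Z = -8
T(M) = -1/(8*M) (T(M) = 1/((-8)*M) = -1/(8*M))
s = √609 ≈ 24.678
d = -303/16 (d = (-1 - 18) - (-1)/(8*2) = -19 - (-1)/(8*2) = -19 - 1*(-1/16) = -19 + 1/16 = -303/16 ≈ -18.938)
d*s = -303*√609/16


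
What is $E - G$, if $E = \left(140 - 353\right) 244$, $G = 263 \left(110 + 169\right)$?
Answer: $-125349$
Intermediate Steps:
$G = 73377$ ($G = 263 \cdot 279 = 73377$)
$E = -51972$ ($E = \left(-213\right) 244 = -51972$)
$E - G = -51972 - 73377 = -125349$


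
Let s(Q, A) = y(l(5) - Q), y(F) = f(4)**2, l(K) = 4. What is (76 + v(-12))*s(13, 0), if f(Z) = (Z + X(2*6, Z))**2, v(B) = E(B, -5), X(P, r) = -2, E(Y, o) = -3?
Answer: 1168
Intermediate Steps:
v(B) = -3
f(Z) = (-2 + Z)**2 (f(Z) = (Z - 2)**2 = (-2 + Z)**2)
y(F) = 16 (y(F) = ((-2 + 4)**2)**2 = (2**2)**2 = 4**2 = 16)
s(Q, A) = 16
(76 + v(-12))*s(13, 0) = (76 - 3)*16 = 73*16 = 1168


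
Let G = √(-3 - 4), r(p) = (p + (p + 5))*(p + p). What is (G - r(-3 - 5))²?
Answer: (176 - I*√7)² ≈ 30969.0 - 931.3*I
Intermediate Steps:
r(p) = 2*p*(5 + 2*p) (r(p) = (p + (5 + p))*(2*p) = (5 + 2*p)*(2*p) = 2*p*(5 + 2*p))
G = I*√7 (G = √(-7) = I*√7 ≈ 2.6458*I)
(G - r(-3 - 5))² = (I*√7 - 2*(-3 - 5)*(5 + 2*(-3 - 5)))² = (I*√7 - 2*(-8)*(5 + 2*(-8)))² = (I*√7 - 2*(-8)*(5 - 16))² = (I*√7 - 2*(-8)*(-11))² = (I*√7 - 1*176)² = (I*√7 - 176)² = (-176 + I*√7)²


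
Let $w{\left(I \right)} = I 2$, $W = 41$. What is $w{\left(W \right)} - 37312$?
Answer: $-37230$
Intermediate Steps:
$w{\left(I \right)} = 2 I$
$w{\left(W \right)} - 37312 = 2 \cdot 41 - 37312 = 82 - 37312 = -37230$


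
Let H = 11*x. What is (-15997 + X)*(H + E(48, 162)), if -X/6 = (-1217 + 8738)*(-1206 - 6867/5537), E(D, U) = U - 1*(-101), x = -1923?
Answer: -899928293635750/791 ≈ -1.1377e+12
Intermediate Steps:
E(D, U) = 101 + U (E(D, U) = U + 101 = 101 + U)
X = 43092035802/791 (X = -6*(-1217 + 8738)*(-1206 - 6867/5537) = -45126*(-1206 - 6867*1/5537) = -45126*(-1206 - 981/791) = -45126*(-954927)/791 = -6*(-7182005967/791) = 43092035802/791 ≈ 5.4478e+7)
H = -21153 (H = 11*(-1923) = -21153)
(-15997 + X)*(H + E(48, 162)) = (-15997 + 43092035802/791)*(-21153 + (101 + 162)) = 43079382175*(-21153 + 263)/791 = (43079382175/791)*(-20890) = -899928293635750/791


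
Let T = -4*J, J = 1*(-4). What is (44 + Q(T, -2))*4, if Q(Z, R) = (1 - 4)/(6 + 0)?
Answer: 174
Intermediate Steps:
J = -4
T = 16 (T = -4*(-4) = 16)
Q(Z, R) = -½ (Q(Z, R) = -3/6 = -3*⅙ = -½)
(44 + Q(T, -2))*4 = (44 - ½)*4 = (87/2)*4 = 174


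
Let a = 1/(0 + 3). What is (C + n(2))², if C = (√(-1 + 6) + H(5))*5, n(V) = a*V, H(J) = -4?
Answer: 4489/9 - 580*√5/3 ≈ 66.471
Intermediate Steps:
a = ⅓ (a = 1/3 = ⅓ ≈ 0.33333)
n(V) = V/3
C = -20 + 5*√5 (C = (√(-1 + 6) - 4)*5 = (√5 - 4)*5 = (-4 + √5)*5 = -20 + 5*√5 ≈ -8.8197)
(C + n(2))² = ((-20 + 5*√5) + (⅓)*2)² = ((-20 + 5*√5) + ⅔)² = (-58/3 + 5*√5)²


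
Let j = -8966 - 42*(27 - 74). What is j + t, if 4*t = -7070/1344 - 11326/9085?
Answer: -24398246101/3488640 ≈ -6993.6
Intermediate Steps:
t = -5675221/3488640 (t = (-7070/1344 - 11326/9085)/4 = (-7070*1/1344 - 11326*1/9085)/4 = (-505/96 - 11326/9085)/4 = (1/4)*(-5675221/872160) = -5675221/3488640 ≈ -1.6268)
j = -6992 (j = -8966 - 42*(-47) = -8966 + 1974 = -6992)
j + t = -6992 - 5675221/3488640 = -24398246101/3488640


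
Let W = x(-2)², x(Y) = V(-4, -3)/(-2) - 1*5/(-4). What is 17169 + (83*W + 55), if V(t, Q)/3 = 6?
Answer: 355347/16 ≈ 22209.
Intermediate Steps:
V(t, Q) = 18 (V(t, Q) = 3*6 = 18)
x(Y) = -31/4 (x(Y) = 18/(-2) - 1*5/(-4) = 18*(-½) - 5*(-¼) = -9 + 5/4 = -31/4)
W = 961/16 (W = (-31/4)² = 961/16 ≈ 60.063)
17169 + (83*W + 55) = 17169 + (83*(961/16) + 55) = 17169 + (79763/16 + 55) = 17169 + 80643/16 = 355347/16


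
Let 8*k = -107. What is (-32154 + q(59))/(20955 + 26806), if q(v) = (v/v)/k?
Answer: -491498/730061 ≈ -0.67323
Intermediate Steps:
k = -107/8 (k = (⅛)*(-107) = -107/8 ≈ -13.375)
q(v) = -8/107 (q(v) = (v/v)/(-107/8) = 1*(-8/107) = -8/107)
(-32154 + q(59))/(20955 + 26806) = (-32154 - 8/107)/(20955 + 26806) = -3440486/107/47761 = -3440486/107*1/47761 = -491498/730061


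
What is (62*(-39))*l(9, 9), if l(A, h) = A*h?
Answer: -195858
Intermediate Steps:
(62*(-39))*l(9, 9) = (62*(-39))*(9*9) = -2418*81 = -195858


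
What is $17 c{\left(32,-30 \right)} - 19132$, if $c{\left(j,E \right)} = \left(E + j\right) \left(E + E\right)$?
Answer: $-21172$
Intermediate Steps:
$c{\left(j,E \right)} = 2 E \left(E + j\right)$ ($c{\left(j,E \right)} = \left(E + j\right) 2 E = 2 E \left(E + j\right)$)
$17 c{\left(32,-30 \right)} - 19132 = 17 \cdot 2 \left(-30\right) \left(-30 + 32\right) - 19132 = 17 \cdot 2 \left(-30\right) 2 - 19132 = 17 \left(-120\right) - 19132 = -2040 - 19132 = -21172$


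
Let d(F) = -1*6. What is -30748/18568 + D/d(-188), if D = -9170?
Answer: 21260509/13926 ≈ 1526.7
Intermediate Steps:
d(F) = -6
-30748/18568 + D/d(-188) = -30748/18568 - 9170/(-6) = -30748*1/18568 - 9170*(-⅙) = -7687/4642 + 4585/3 = 21260509/13926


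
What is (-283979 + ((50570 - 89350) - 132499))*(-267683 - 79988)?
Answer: 158280004118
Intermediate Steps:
(-283979 + ((50570 - 89350) - 132499))*(-267683 - 79988) = (-283979 + (-38780 - 132499))*(-347671) = (-283979 - 171279)*(-347671) = -455258*(-347671) = 158280004118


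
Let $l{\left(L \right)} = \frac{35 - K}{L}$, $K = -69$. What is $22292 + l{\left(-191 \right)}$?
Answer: $\frac{4257668}{191} \approx 22291.0$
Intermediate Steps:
$l{\left(L \right)} = \frac{104}{L}$ ($l{\left(L \right)} = \frac{35 - -69}{L} = \frac{35 + 69}{L} = \frac{104}{L}$)
$22292 + l{\left(-191 \right)} = 22292 + \frac{104}{-191} = 22292 + 104 \left(- \frac{1}{191}\right) = 22292 - \frac{104}{191} = \frac{4257668}{191}$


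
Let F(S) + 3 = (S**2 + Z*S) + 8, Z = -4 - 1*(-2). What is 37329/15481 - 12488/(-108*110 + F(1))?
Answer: 159161483/45963089 ≈ 3.4628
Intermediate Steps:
Z = -2 (Z = -4 + 2 = -2)
F(S) = 5 + S**2 - 2*S (F(S) = -3 + ((S**2 - 2*S) + 8) = -3 + (8 + S**2 - 2*S) = 5 + S**2 - 2*S)
37329/15481 - 12488/(-108*110 + F(1)) = 37329/15481 - 12488/(-108*110 + (5 + 1**2 - 2*1)) = 37329*(1/15481) - 12488/(-11880 + (5 + 1 - 2)) = 37329/15481 - 12488/(-11880 + 4) = 37329/15481 - 12488/(-11876) = 37329/15481 - 12488*(-1/11876) = 37329/15481 + 3122/2969 = 159161483/45963089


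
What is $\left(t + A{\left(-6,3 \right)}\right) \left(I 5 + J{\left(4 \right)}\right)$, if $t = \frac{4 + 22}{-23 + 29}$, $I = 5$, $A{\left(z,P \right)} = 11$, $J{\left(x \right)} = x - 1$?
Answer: $\frac{1288}{3} \approx 429.33$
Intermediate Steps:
$J{\left(x \right)} = -1 + x$ ($J{\left(x \right)} = x - 1 = -1 + x$)
$t = \frac{13}{3}$ ($t = \frac{26}{6} = 26 \cdot \frac{1}{6} = \frac{13}{3} \approx 4.3333$)
$\left(t + A{\left(-6,3 \right)}\right) \left(I 5 + J{\left(4 \right)}\right) = \left(\frac{13}{3} + 11\right) \left(5 \cdot 5 + \left(-1 + 4\right)\right) = \frac{46 \left(25 + 3\right)}{3} = \frac{46}{3} \cdot 28 = \frac{1288}{3}$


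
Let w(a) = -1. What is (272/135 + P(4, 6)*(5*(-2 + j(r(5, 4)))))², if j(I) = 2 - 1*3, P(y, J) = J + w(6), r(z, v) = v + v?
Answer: 97081609/18225 ≈ 5326.8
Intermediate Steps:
r(z, v) = 2*v
P(y, J) = -1 + J (P(y, J) = J - 1 = -1 + J)
j(I) = -1 (j(I) = 2 - 3 = -1)
(272/135 + P(4, 6)*(5*(-2 + j(r(5, 4)))))² = (272/135 + (-1 + 6)*(5*(-2 - 1)))² = (272*(1/135) + 5*(5*(-3)))² = (272/135 + 5*(-15))² = (272/135 - 75)² = (-9853/135)² = 97081609/18225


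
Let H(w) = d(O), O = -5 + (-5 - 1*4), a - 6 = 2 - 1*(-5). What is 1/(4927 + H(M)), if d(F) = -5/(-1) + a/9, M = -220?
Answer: 9/44401 ≈ 0.00020270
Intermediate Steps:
a = 13 (a = 6 + (2 - 1*(-5)) = 6 + (2 + 5) = 6 + 7 = 13)
O = -14 (O = -5 + (-5 - 4) = -5 - 9 = -14)
d(F) = 58/9 (d(F) = -5/(-1) + 13/9 = -5*(-1) + 13*(⅑) = 5 + 13/9 = 58/9)
H(w) = 58/9
1/(4927 + H(M)) = 1/(4927 + 58/9) = 1/(44401/9) = 9/44401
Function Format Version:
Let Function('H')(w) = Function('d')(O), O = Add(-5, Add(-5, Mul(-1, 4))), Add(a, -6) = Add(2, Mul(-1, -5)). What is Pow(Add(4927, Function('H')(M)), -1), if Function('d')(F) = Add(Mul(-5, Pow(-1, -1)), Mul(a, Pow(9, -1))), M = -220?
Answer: Rational(9, 44401) ≈ 0.00020270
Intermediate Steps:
a = 13 (a = Add(6, Add(2, Mul(-1, -5))) = Add(6, Add(2, 5)) = Add(6, 7) = 13)
O = -14 (O = Add(-5, Add(-5, -4)) = Add(-5, -9) = -14)
Function('d')(F) = Rational(58, 9) (Function('d')(F) = Add(Mul(-5, Pow(-1, -1)), Mul(13, Pow(9, -1))) = Add(Mul(-5, -1), Mul(13, Rational(1, 9))) = Add(5, Rational(13, 9)) = Rational(58, 9))
Function('H')(w) = Rational(58, 9)
Pow(Add(4927, Function('H')(M)), -1) = Pow(Add(4927, Rational(58, 9)), -1) = Pow(Rational(44401, 9), -1) = Rational(9, 44401)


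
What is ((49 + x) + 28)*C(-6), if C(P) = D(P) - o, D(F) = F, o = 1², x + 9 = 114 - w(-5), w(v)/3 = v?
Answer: -1379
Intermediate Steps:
w(v) = 3*v
x = 120 (x = -9 + (114 - 3*(-5)) = -9 + (114 - 1*(-15)) = -9 + (114 + 15) = -9 + 129 = 120)
o = 1
C(P) = -1 + P (C(P) = P - 1*1 = P - 1 = -1 + P)
((49 + x) + 28)*C(-6) = ((49 + 120) + 28)*(-1 - 6) = (169 + 28)*(-7) = 197*(-7) = -1379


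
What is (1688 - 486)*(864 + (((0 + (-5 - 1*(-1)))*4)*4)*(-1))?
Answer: 1115456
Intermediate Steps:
(1688 - 486)*(864 + (((0 + (-5 - 1*(-1)))*4)*4)*(-1)) = 1202*(864 + (((0 + (-5 + 1))*4)*4)*(-1)) = 1202*(864 + (((0 - 4)*4)*4)*(-1)) = 1202*(864 + (-4*4*4)*(-1)) = 1202*(864 - 16*4*(-1)) = 1202*(864 - 64*(-1)) = 1202*(864 + 64) = 1202*928 = 1115456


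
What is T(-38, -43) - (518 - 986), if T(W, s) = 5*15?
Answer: 543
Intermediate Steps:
T(W, s) = 75
T(-38, -43) - (518 - 986) = 75 - (518 - 986) = 75 - 1*(-468) = 75 + 468 = 543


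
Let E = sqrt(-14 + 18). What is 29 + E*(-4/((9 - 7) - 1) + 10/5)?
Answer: 25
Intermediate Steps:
E = 2 (E = sqrt(4) = 2)
29 + E*(-4/((9 - 7) - 1) + 10/5) = 29 + 2*(-4/((9 - 7) - 1) + 10/5) = 29 + 2*(-4/(2 - 1) + 10*(1/5)) = 29 + 2*(-4/1 + 2) = 29 + 2*(-4*1 + 2) = 29 + 2*(-4 + 2) = 29 + 2*(-2) = 29 - 4 = 25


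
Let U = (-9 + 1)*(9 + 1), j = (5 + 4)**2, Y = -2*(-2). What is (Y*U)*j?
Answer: -25920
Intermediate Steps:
Y = 4
j = 81 (j = 9**2 = 81)
U = -80 (U = -8*10 = -80)
(Y*U)*j = (4*(-80))*81 = -320*81 = -25920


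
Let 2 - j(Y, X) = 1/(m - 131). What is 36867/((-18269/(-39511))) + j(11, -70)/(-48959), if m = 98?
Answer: 2353435492398916/29516255043 ≈ 79734.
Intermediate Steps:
j(Y, X) = 67/33 (j(Y, X) = 2 - 1/(98 - 131) = 2 - 1/(-33) = 2 - 1*(-1/33) = 2 + 1/33 = 67/33)
36867/((-18269/(-39511))) + j(11, -70)/(-48959) = 36867/((-18269/(-39511))) + (67/33)/(-48959) = 36867/((-18269*(-1/39511))) + (67/33)*(-1/48959) = 36867/(18269/39511) - 67/1615647 = 36867*(39511/18269) - 67/1615647 = 1456652037/18269 - 67/1615647 = 2353435492398916/29516255043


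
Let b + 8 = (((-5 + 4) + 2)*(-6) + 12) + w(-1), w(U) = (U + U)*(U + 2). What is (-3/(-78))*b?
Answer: -2/13 ≈ -0.15385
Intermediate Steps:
w(U) = 2*U*(2 + U) (w(U) = (2*U)*(2 + U) = 2*U*(2 + U))
b = -4 (b = -8 + ((((-5 + 4) + 2)*(-6) + 12) + 2*(-1)*(2 - 1)) = -8 + (((-1 + 2)*(-6) + 12) + 2*(-1)*1) = -8 + ((1*(-6) + 12) - 2) = -8 + ((-6 + 12) - 2) = -8 + (6 - 2) = -8 + 4 = -4)
(-3/(-78))*b = -3/(-78)*(-4) = -3*(-1/78)*(-4) = (1/26)*(-4) = -2/13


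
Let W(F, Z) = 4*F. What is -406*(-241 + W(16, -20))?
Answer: 71862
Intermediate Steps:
-406*(-241 + W(16, -20)) = -406*(-241 + 4*16) = -406*(-241 + 64) = -406*(-177) = 71862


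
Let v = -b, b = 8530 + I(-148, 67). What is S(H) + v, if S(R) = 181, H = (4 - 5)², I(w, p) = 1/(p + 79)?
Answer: -1218955/146 ≈ -8349.0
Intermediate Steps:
I(w, p) = 1/(79 + p)
H = 1 (H = (-1)² = 1)
b = 1245381/146 (b = 8530 + 1/(79 + 67) = 8530 + 1/146 = 1245381/146 ≈ 8530.0)
v = -1245381/146 (v = -1*1245381/146 = -1245381/146 ≈ -8530.0)
S(H) + v = 181 - 1245381/146 = -1218955/146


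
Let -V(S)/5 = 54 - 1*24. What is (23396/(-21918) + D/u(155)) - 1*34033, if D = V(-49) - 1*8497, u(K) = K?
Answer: -57906560948/1698645 ≈ -34090.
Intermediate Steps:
V(S) = -150 (V(S) = -5*(54 - 1*24) = -5*(54 - 24) = -5*30 = -150)
D = -8647 (D = -150 - 1*8497 = -150 - 8497 = -8647)
(23396/(-21918) + D/u(155)) - 1*34033 = (23396/(-21918) - 8647/155) - 1*34033 = (23396*(-1/21918) - 8647*1/155) - 34033 = (-11698/10959 - 8647/155) - 34033 = -96575663/1698645 - 34033 = -57906560948/1698645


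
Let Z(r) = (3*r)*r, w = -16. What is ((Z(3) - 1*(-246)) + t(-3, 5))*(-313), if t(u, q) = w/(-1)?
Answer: -90457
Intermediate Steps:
Z(r) = 3*r²
t(u, q) = 16 (t(u, q) = -16/(-1) = -16*(-1) = 16)
((Z(3) - 1*(-246)) + t(-3, 5))*(-313) = ((3*3² - 1*(-246)) + 16)*(-313) = ((3*9 + 246) + 16)*(-313) = ((27 + 246) + 16)*(-313) = (273 + 16)*(-313) = 289*(-313) = -90457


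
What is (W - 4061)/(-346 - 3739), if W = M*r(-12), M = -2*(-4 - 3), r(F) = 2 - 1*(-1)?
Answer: 4019/4085 ≈ 0.98384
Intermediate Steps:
r(F) = 3 (r(F) = 2 + 1 = 3)
M = 14 (M = -2*(-7) = 14)
W = 42 (W = 14*3 = 42)
(W - 4061)/(-346 - 3739) = (42 - 4061)/(-346 - 3739) = -4019/(-4085) = -4019*(-1/4085) = 4019/4085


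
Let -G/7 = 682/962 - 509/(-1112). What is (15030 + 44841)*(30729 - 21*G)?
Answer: 989536678652025/534872 ≈ 1.8500e+9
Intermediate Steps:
G = -4368147/534872 (G = -7*(682/962 - 509/(-1112)) = -7*(682*(1/962) - 509*(-1/1112)) = -7*(341/481 + 509/1112) = -7*624021/534872 = -4368147/534872 ≈ -8.1667)
(15030 + 44841)*(30729 - 21*G) = (15030 + 44841)*(30729 - 21*(-4368147/534872)) = 59871*(30729 + 91731087/534872) = 59871*(16527812775/534872) = 989536678652025/534872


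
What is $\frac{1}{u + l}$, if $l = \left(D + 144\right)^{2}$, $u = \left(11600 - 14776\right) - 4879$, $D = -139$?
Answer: $- \frac{1}{8030} \approx -0.00012453$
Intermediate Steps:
$u = -8055$ ($u = -3176 - 4879 = -8055$)
$l = 25$ ($l = \left(-139 + 144\right)^{2} = 5^{2} = 25$)
$\frac{1}{u + l} = \frac{1}{-8055 + 25} = \frac{1}{-8030} = - \frac{1}{8030}$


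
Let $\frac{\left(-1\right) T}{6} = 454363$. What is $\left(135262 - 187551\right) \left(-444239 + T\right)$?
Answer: $165777934513$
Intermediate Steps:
$T = -2726178$ ($T = \left(-6\right) 454363 = -2726178$)
$\left(135262 - 187551\right) \left(-444239 + T\right) = \left(135262 - 187551\right) \left(-444239 - 2726178\right) = \left(-52289\right) \left(-3170417\right) = 165777934513$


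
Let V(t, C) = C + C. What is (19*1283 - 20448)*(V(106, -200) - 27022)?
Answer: -107741038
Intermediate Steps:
V(t, C) = 2*C
(19*1283 - 20448)*(V(106, -200) - 27022) = (19*1283 - 20448)*(2*(-200) - 27022) = (24377 - 20448)*(-400 - 27022) = 3929*(-27422) = -107741038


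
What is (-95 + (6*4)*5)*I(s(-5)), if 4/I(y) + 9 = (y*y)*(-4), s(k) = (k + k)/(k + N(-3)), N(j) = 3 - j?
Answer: -100/409 ≈ -0.24450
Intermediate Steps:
s(k) = 2*k/(6 + k) (s(k) = (k + k)/(k + (3 - 1*(-3))) = (2*k)/(k + (3 + 3)) = (2*k)/(k + 6) = (2*k)/(6 + k) = 2*k/(6 + k))
I(y) = 4/(-9 - 4*y**2) (I(y) = 4/(-9 + (y*y)*(-4)) = 4/(-9 + y**2*(-4)) = 4/(-9 - 4*y**2))
(-95 + (6*4)*5)*I(s(-5)) = (-95 + (6*4)*5)*(-4/(9 + 4*(2*(-5)/(6 - 5))**2)) = (-95 + 24*5)*(-4/(9 + 4*(2*(-5)/1)**2)) = (-95 + 120)*(-4/(9 + 4*(2*(-5)*1)**2)) = 25*(-4/(9 + 4*(-10)**2)) = 25*(-4/(9 + 4*100)) = 25*(-4/(9 + 400)) = 25*(-4/409) = -100/409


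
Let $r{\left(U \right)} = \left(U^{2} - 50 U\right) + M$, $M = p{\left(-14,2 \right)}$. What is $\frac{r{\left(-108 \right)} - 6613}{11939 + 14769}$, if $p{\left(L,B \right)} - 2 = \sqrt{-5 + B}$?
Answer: $\frac{10453}{26708} + \frac{i \sqrt{3}}{26708} \approx 0.39138 + 6.4851 \cdot 10^{-5} i$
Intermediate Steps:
$p{\left(L,B \right)} = 2 + \sqrt{-5 + B}$
$M = 2 + i \sqrt{3}$ ($M = 2 + \sqrt{-5 + 2} = 2 + \sqrt{-3} = 2 + i \sqrt{3} \approx 2.0 + 1.732 i$)
$r{\left(U \right)} = 2 + U^{2} - 50 U + i \sqrt{3}$ ($r{\left(U \right)} = \left(U^{2} - 50 U\right) + \left(2 + i \sqrt{3}\right) = 2 + U^{2} - 50 U + i \sqrt{3}$)
$\frac{r{\left(-108 \right)} - 6613}{11939 + 14769} = \frac{\left(2 + \left(-108\right)^{2} - -5400 + i \sqrt{3}\right) - 6613}{11939 + 14769} = \frac{\left(2 + 11664 + 5400 + i \sqrt{3}\right) - 6613}{26708} = \left(\left(17066 + i \sqrt{3}\right) - 6613\right) \frac{1}{26708} = \left(10453 + i \sqrt{3}\right) \frac{1}{26708} = \frac{10453}{26708} + \frac{i \sqrt{3}}{26708}$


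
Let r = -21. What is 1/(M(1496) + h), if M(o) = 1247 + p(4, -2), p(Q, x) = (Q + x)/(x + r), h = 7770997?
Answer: 23/178761610 ≈ 1.2866e-7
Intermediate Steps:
p(Q, x) = (Q + x)/(-21 + x) (p(Q, x) = (Q + x)/(x - 21) = (Q + x)/(-21 + x))
M(o) = 28679/23 (M(o) = 1247 + (4 - 2)/(-21 - 2) = 1247 + 2/(-23) = 1247 - 1/23*2 = 1247 - 2/23 = 28679/23)
1/(M(1496) + h) = 1/(28679/23 + 7770997) = 1/(178761610/23) = 23/178761610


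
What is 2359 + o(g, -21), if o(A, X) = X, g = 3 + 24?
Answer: 2338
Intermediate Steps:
g = 27
2359 + o(g, -21) = 2359 - 21 = 2338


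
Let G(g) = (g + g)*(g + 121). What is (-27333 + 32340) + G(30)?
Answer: 14067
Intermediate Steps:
G(g) = 2*g*(121 + g) (G(g) = (2*g)*(121 + g) = 2*g*(121 + g))
(-27333 + 32340) + G(30) = (-27333 + 32340) + 2*30*(121 + 30) = 5007 + 2*30*151 = 5007 + 9060 = 14067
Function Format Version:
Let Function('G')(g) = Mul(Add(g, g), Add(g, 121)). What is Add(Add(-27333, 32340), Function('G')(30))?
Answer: 14067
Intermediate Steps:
Function('G')(g) = Mul(2, g, Add(121, g)) (Function('G')(g) = Mul(Mul(2, g), Add(121, g)) = Mul(2, g, Add(121, g)))
Add(Add(-27333, 32340), Function('G')(30)) = Add(Add(-27333, 32340), Mul(2, 30, Add(121, 30))) = Add(5007, Mul(2, 30, 151)) = Add(5007, 9060) = 14067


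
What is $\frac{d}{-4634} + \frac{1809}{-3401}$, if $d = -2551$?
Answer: $\frac{293045}{15760234} \approx 0.018594$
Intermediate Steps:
$\frac{d}{-4634} + \frac{1809}{-3401} = - \frac{2551}{-4634} + \frac{1809}{-3401} = \left(-2551\right) \left(- \frac{1}{4634}\right) + 1809 \left(- \frac{1}{3401}\right) = \frac{2551}{4634} - \frac{1809}{3401} = \frac{293045}{15760234}$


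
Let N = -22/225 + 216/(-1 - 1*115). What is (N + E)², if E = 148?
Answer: 908041279744/42575625 ≈ 21328.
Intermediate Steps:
N = -12788/6525 (N = -22*1/225 + 216/(-1 - 115) = -22/225 + 216/(-116) = -22/225 + 216*(-1/116) = -22/225 - 54/29 = -12788/6525 ≈ -1.9598)
(N + E)² = (-12788/6525 + 148)² = (952912/6525)² = 908041279744/42575625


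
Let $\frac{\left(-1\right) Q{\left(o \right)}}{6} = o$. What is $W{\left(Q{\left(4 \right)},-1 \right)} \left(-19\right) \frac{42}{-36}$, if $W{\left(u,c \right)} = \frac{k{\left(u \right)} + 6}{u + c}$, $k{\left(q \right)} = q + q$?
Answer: $\frac{931}{25} \approx 37.24$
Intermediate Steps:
$Q{\left(o \right)} = - 6 o$
$k{\left(q \right)} = 2 q$
$W{\left(u,c \right)} = \frac{6 + 2 u}{c + u}$ ($W{\left(u,c \right)} = \frac{2 u + 6}{u + c} = \frac{6 + 2 u}{c + u}$)
$W{\left(Q{\left(4 \right)},-1 \right)} \left(-19\right) \frac{42}{-36} = \frac{2 \left(3 - 24\right)}{-1 - 24} \left(-19\right) \frac{42}{-36} = \frac{2 \left(3 - 24\right)}{-1 - 24} \left(-19\right) 42 \left(- \frac{1}{36}\right) = 2 \frac{1}{-25} \left(-21\right) \left(-19\right) \left(- \frac{7}{6}\right) = 2 \left(- \frac{1}{25}\right) \left(-21\right) \left(-19\right) \left(- \frac{7}{6}\right) = \frac{42}{25} \left(-19\right) \left(- \frac{7}{6}\right) = \left(- \frac{798}{25}\right) \left(- \frac{7}{6}\right) = \frac{931}{25}$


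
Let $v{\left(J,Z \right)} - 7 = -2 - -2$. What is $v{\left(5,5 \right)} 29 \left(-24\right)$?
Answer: $-4872$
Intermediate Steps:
$v{\left(J,Z \right)} = 7$ ($v{\left(J,Z \right)} = 7 - 0 = 7 + \left(-2 + 2\right) = 7 + 0 = 7$)
$v{\left(5,5 \right)} 29 \left(-24\right) = 7 \cdot 29 \left(-24\right) = 203 \left(-24\right) = -4872$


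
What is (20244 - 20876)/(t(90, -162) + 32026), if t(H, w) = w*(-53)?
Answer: -158/10153 ≈ -0.015562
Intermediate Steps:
t(H, w) = -53*w
(20244 - 20876)/(t(90, -162) + 32026) = (20244 - 20876)/(-53*(-162) + 32026) = -632/(8586 + 32026) = -632/40612 = -632*1/40612 = -158/10153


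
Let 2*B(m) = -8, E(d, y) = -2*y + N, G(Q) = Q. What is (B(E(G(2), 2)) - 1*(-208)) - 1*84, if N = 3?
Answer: 120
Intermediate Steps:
E(d, y) = 3 - 2*y (E(d, y) = -2*y + 3 = 3 - 2*y)
B(m) = -4 (B(m) = (1/2)*(-8) = -4)
(B(E(G(2), 2)) - 1*(-208)) - 1*84 = (-4 - 1*(-208)) - 1*84 = (-4 + 208) - 84 = 204 - 84 = 120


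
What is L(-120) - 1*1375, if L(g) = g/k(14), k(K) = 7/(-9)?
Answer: -8545/7 ≈ -1220.7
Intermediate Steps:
k(K) = -7/9 (k(K) = 7*(-⅑) = -7/9)
L(g) = -9*g/7 (L(g) = g/(-7/9) = g*(-9/7) = -9*g/7)
L(-120) - 1*1375 = -9/7*(-120) - 1*1375 = 1080/7 - 1375 = -8545/7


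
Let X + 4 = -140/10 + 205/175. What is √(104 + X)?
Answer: 3*√11865/35 ≈ 9.3366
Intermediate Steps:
X = -589/35 (X = -4 + (-140/10 + 205/175) = -4 + (-140*⅒ + 205*(1/175)) = -4 + (-14 + 41/35) = -4 - 449/35 = -589/35 ≈ -16.829)
√(104 + X) = √(104 - 589/35) = √(3051/35) = 3*√11865/35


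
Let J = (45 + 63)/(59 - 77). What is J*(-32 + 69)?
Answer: -222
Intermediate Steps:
J = -6 (J = 108/(-18) = 108*(-1/18) = -6)
J*(-32 + 69) = -6*(-32 + 69) = -6*37 = -222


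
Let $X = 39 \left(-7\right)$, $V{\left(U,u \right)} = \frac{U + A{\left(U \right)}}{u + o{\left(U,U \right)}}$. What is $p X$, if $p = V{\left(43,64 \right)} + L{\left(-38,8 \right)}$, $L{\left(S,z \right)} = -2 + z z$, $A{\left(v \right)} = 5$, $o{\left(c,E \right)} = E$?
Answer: $- \frac{1824186}{107} \approx -17048.0$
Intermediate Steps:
$L{\left(S,z \right)} = -2 + z^{2}$
$V{\left(U,u \right)} = \frac{5 + U}{U + u}$ ($V{\left(U,u \right)} = \frac{U + 5}{u + U} = \frac{5 + U}{U + u}$)
$X = -273$
$p = \frac{6682}{107}$ ($p = \frac{5 + 43}{43 + 64} - \left(2 - 8^{2}\right) = \frac{1}{107} \cdot 48 + \left(-2 + 64\right) = \frac{1}{107} \cdot 48 + 62 = \frac{48}{107} + 62 = \frac{6682}{107} \approx 62.449$)
$p X = \frac{6682}{107} \left(-273\right) = - \frac{1824186}{107}$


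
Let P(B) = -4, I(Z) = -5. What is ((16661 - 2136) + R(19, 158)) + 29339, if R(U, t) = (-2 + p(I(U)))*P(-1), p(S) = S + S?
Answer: 43912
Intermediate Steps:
p(S) = 2*S
R(U, t) = 48 (R(U, t) = (-2 + 2*(-5))*(-4) = (-2 - 10)*(-4) = -12*(-4) = 48)
((16661 - 2136) + R(19, 158)) + 29339 = ((16661 - 2136) + 48) + 29339 = (14525 + 48) + 29339 = 14573 + 29339 = 43912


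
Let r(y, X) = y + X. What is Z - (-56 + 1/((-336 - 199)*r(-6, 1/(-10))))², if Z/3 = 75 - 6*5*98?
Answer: -499759420855/42601729 ≈ -11731.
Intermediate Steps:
r(y, X) = X + y
Z = -8595 (Z = 3*(75 - 6*5*98) = 3*(75 - 30*98) = 3*(75 - 2940) = 3*(-2865) = -8595)
Z - (-56 + 1/((-336 - 199)*r(-6, 1/(-10))))² = -8595 - (-56 + 1/((-336 - 199)*(1/(-10) - 6)))² = -8595 - (-56 + 1/((-535)*(-⅒ - 6)))² = -8595 - (-56 - 1/(535*(-61/10)))² = -8595 - (-56 - 1/535*(-10/61))² = -8595 - (-56 + 2/6527)² = -8595 - (-365510/6527)² = -8595 - 1*133597560100/42601729 = -8595 - 133597560100/42601729 = -499759420855/42601729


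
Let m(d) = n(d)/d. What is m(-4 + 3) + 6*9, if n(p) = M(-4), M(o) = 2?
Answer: 52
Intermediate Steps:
n(p) = 2
m(d) = 2/d
m(-4 + 3) + 6*9 = 2/(-4 + 3) + 6*9 = 2/(-1) + 54 = 2*(-1) + 54 = -2 + 54 = 52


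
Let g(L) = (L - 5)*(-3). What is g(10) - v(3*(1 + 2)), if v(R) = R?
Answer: -24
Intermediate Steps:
g(L) = 15 - 3*L (g(L) = (-5 + L)*(-3) = 15 - 3*L)
g(10) - v(3*(1 + 2)) = (15 - 3*10) - 3*(1 + 2) = (15 - 30) - 3*3 = -15 - 1*9 = -15 - 9 = -24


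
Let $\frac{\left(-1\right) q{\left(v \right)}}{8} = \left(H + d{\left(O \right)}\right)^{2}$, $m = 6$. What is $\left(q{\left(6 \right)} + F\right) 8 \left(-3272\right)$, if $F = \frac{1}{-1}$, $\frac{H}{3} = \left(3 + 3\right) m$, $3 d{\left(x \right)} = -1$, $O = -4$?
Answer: $\frac{21847562816}{9} \approx 2.4275 \cdot 10^{9}$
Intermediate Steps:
$d{\left(x \right)} = - \frac{1}{3}$ ($d{\left(x \right)} = \frac{1}{3} \left(-1\right) = - \frac{1}{3}$)
$H = 108$ ($H = 3 \left(3 + 3\right) 6 = 3 \cdot 6 \cdot 6 = 3 \cdot 36 = 108$)
$q{\left(v \right)} = - \frac{834632}{9}$ ($q{\left(v \right)} = - 8 \left(108 - \frac{1}{3}\right)^{2} = - 8 \left(\frac{323}{3}\right)^{2} = \left(-8\right) \frac{104329}{9} = - \frac{834632}{9}$)
$F = -1$
$\left(q{\left(6 \right)} + F\right) 8 \left(-3272\right) = \left(- \frac{834632}{9} - 1\right) 8 \left(-3272\right) = \left(- \frac{834641}{9}\right) 8 \left(-3272\right) = \left(- \frac{6677128}{9}\right) \left(-3272\right) = \frac{21847562816}{9}$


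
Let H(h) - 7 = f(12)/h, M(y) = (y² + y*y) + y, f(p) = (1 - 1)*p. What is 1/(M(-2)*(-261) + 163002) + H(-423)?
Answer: 1130053/161436 ≈ 7.0000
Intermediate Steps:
f(p) = 0 (f(p) = 0*p = 0)
M(y) = y + 2*y² (M(y) = (y² + y²) + y = 2*y² + y = y + 2*y²)
H(h) = 7 (H(h) = 7 + 0/h = 7 + 0 = 7)
1/(M(-2)*(-261) + 163002) + H(-423) = 1/(-2*(1 + 2*(-2))*(-261) + 163002) + 7 = 1/(-2*(1 - 4)*(-261) + 163002) + 7 = 1/(-2*(-3)*(-261) + 163002) + 7 = 1/(6*(-261) + 163002) + 7 = 1/(-1566 + 163002) + 7 = 1/161436 + 7 = 1130053/161436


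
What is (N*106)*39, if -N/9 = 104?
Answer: -3869424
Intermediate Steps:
N = -936 (N = -9*104 = -936)
(N*106)*39 = -936*106*39 = -99216*39 = -3869424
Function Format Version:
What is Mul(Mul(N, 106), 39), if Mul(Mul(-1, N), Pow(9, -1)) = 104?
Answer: -3869424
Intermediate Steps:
N = -936 (N = Mul(-9, 104) = -936)
Mul(Mul(N, 106), 39) = Mul(Mul(-936, 106), 39) = Mul(-99216, 39) = -3869424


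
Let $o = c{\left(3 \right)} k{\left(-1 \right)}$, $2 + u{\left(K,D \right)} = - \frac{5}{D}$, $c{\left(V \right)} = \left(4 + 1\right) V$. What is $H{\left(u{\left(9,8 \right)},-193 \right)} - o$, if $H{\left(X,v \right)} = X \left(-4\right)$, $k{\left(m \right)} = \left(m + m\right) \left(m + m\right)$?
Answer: $- \frac{99}{2} \approx -49.5$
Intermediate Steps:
$c{\left(V \right)} = 5 V$
$k{\left(m \right)} = 4 m^{2}$ ($k{\left(m \right)} = 2 m 2 m = 4 m^{2}$)
$u{\left(K,D \right)} = -2 - \frac{5}{D}$
$H{\left(X,v \right)} = - 4 X$
$o = 60$ ($o = 5 \cdot 3 \cdot 4 \left(-1\right)^{2} = 15 \cdot 4 \cdot 1 = 15 \cdot 4 = 60$)
$H{\left(u{\left(9,8 \right)},-193 \right)} - o = - 4 \left(-2 - \frac{5}{8}\right) - 60 = \left(-4\right) \left(- \frac{21}{8}\right) - 60 = \frac{21}{2} - 60 = - \frac{99}{2}$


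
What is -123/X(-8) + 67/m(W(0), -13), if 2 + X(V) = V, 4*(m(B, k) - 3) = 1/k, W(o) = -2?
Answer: 10781/310 ≈ 34.777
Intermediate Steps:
m(B, k) = 3 + 1/(4*k)
X(V) = -2 + V
-123/X(-8) + 67/m(W(0), -13) = -123/(-2 - 8) + 67/(3 + (¼)/(-13)) = -123/(-10) + 67/(3 + (¼)*(-1/13)) = -123*(-⅒) + 67/(3 - 1/52) = 123/10 + 67/(155/52) = 123/10 + 67*(52/155) = 123/10 + 3484/155 = 10781/310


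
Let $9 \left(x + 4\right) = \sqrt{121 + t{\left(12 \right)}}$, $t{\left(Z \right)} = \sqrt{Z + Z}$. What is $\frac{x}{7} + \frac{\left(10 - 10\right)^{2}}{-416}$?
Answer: $- \frac{4}{7} + \frac{\sqrt{121 + 2 \sqrt{6}}}{63} \approx -0.39333$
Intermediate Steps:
$t{\left(Z \right)} = \sqrt{2} \sqrt{Z}$ ($t{\left(Z \right)} = \sqrt{2 Z} = \sqrt{2} \sqrt{Z}$)
$x = -4 + \frac{\sqrt{121 + 2 \sqrt{6}}}{9}$ ($x = -4 + \frac{\sqrt{121 + \sqrt{2} \sqrt{12}}}{9} = -4 + \frac{\sqrt{121 + \sqrt{2} \cdot 2 \sqrt{3}}}{9} = -4 + \frac{\sqrt{121 + 2 \sqrt{6}}}{9} \approx -2.7533$)
$\frac{x}{7} + \frac{\left(10 - 10\right)^{2}}{-416} = \frac{-4 + \frac{\sqrt{121 + 2 \sqrt{6}}}{9}}{7} + \frac{\left(10 - 10\right)^{2}}{-416} = \left(-4 + \frac{\sqrt{121 + 2 \sqrt{6}}}{9}\right) \frac{1}{7} + 0^{2} \left(- \frac{1}{416}\right) = \left(- \frac{4}{7} + \frac{\sqrt{121 + 2 \sqrt{6}}}{63}\right) + 0 \left(- \frac{1}{416}\right) = \left(- \frac{4}{7} + \frac{\sqrt{121 + 2 \sqrt{6}}}{63}\right) + 0 = - \frac{4}{7} + \frac{\sqrt{121 + 2 \sqrt{6}}}{63}$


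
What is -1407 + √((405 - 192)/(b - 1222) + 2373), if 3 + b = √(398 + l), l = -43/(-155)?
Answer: -1407 + √(450540360 - 2373*√9568615)/√(189875 - √9568615) ≈ -1358.3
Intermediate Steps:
l = 43/155 (l = -43*(-1/155) = 43/155 ≈ 0.27742)
b = -3 + √9568615/155 (b = -3 + √(398 + 43/155) = -3 + √(61733/155) = -3 + √9568615/155 ≈ 16.957)
-1407 + √((405 - 192)/(b - 1222) + 2373) = -1407 + √((405 - 192)/((-3 + √9568615/155) - 1222) + 2373) = -1407 + √(213/(-1225 + √9568615/155) + 2373) = -1407 + √(2373 + 213/(-1225 + √9568615/155))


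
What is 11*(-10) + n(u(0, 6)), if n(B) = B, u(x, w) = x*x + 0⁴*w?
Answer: -110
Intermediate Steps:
u(x, w) = x² (u(x, w) = x² + 0*w = x² + 0 = x²)
11*(-10) + n(u(0, 6)) = 11*(-10) + 0² = -110 + 0 = -110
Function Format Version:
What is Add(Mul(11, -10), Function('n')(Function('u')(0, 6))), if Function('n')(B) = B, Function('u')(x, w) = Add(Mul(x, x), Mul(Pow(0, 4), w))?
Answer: -110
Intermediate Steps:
Function('u')(x, w) = Pow(x, 2) (Function('u')(x, w) = Add(Pow(x, 2), Mul(0, w)) = Add(Pow(x, 2), 0) = Pow(x, 2))
Add(Mul(11, -10), Function('n')(Function('u')(0, 6))) = Add(Mul(11, -10), Pow(0, 2)) = Add(-110, 0) = -110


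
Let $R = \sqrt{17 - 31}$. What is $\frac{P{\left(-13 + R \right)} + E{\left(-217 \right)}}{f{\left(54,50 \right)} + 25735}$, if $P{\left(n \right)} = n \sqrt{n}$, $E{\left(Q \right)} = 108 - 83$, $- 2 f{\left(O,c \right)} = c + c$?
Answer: $\frac{5}{5137} + \frac{\left(-13 + i \sqrt{14}\right)^{\frac{3}{2}}}{25685} \approx 0.0001828 - 0.0017685 i$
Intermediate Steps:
$f{\left(O,c \right)} = - c$ ($f{\left(O,c \right)} = - \frac{c + c}{2} = - \frac{2 c}{2} = - c$)
$R = i \sqrt{14}$ ($R = \sqrt{-14} = i \sqrt{14} \approx 3.7417 i$)
$E{\left(Q \right)} = 25$ ($E{\left(Q \right)} = 108 - 83 = 25$)
$P{\left(n \right)} = n^{\frac{3}{2}}$
$\frac{P{\left(-13 + R \right)} + E{\left(-217 \right)}}{f{\left(54,50 \right)} + 25735} = \frac{\left(-13 + i \sqrt{14}\right)^{\frac{3}{2}} + 25}{\left(-1\right) 50 + 25735} = \frac{25 + \left(-13 + i \sqrt{14}\right)^{\frac{3}{2}}}{-50 + 25735} = \frac{25 + \left(-13 + i \sqrt{14}\right)^{\frac{3}{2}}}{25685} = \left(25 + \left(-13 + i \sqrt{14}\right)^{\frac{3}{2}}\right) \frac{1}{25685} = \frac{5}{5137} + \frac{\left(-13 + i \sqrt{14}\right)^{\frac{3}{2}}}{25685}$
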